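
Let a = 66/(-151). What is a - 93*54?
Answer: -758388/151 ≈ -5022.4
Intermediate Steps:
a = -66/151 (a = 66*(-1/151) = -66/151 ≈ -0.43709)
a - 93*54 = -66/151 - 93*54 = -66/151 - 5022 = -758388/151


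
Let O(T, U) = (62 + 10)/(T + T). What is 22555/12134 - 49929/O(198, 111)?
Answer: -1666044559/6067 ≈ -2.7461e+5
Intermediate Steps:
O(T, U) = 36/T (O(T, U) = 72/((2*T)) = 72*(1/(2*T)) = 36/T)
22555/12134 - 49929/O(198, 111) = 22555/12134 - 49929/(36/198) = 22555*(1/12134) - 49929/(36*(1/198)) = 22555/12134 - 49929/2/11 = 22555/12134 - 49929*11/2 = 22555/12134 - 549219/2 = -1666044559/6067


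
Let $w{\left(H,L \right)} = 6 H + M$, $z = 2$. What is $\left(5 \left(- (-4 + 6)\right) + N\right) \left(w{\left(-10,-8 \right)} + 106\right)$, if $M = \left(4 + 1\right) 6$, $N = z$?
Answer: $-608$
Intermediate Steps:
$N = 2$
$M = 30$ ($M = 5 \cdot 6 = 30$)
$w{\left(H,L \right)} = 30 + 6 H$ ($w{\left(H,L \right)} = 6 H + 30 = 30 + 6 H$)
$\left(5 \left(- (-4 + 6)\right) + N\right) \left(w{\left(-10,-8 \right)} + 106\right) = \left(5 \left(- (-4 + 6)\right) + 2\right) \left(\left(30 + 6 \left(-10\right)\right) + 106\right) = \left(5 \left(\left(-1\right) 2\right) + 2\right) \left(\left(30 - 60\right) + 106\right) = \left(5 \left(-2\right) + 2\right) \left(-30 + 106\right) = \left(-10 + 2\right) 76 = \left(-8\right) 76 = -608$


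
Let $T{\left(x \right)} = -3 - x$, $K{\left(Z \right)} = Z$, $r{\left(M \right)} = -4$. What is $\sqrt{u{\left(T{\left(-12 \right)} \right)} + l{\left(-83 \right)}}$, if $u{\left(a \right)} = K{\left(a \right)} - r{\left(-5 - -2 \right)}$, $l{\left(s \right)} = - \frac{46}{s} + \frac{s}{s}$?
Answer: $\frac{2 \sqrt{25066}}{83} \approx 3.815$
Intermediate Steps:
$l{\left(s \right)} = 1 - \frac{46}{s}$ ($l{\left(s \right)} = - \frac{46}{s} + 1 = 1 - \frac{46}{s}$)
$u{\left(a \right)} = 4 + a$ ($u{\left(a \right)} = a - -4 = a + 4 = 4 + a$)
$\sqrt{u{\left(T{\left(-12 \right)} \right)} + l{\left(-83 \right)}} = \sqrt{\left(4 - -9\right) + \frac{-46 - 83}{-83}} = \sqrt{\left(4 + \left(-3 + 12\right)\right) - - \frac{129}{83}} = \sqrt{\left(4 + 9\right) + \frac{129}{83}} = \sqrt{13 + \frac{129}{83}} = \sqrt{\frac{1208}{83}} = \frac{2 \sqrt{25066}}{83}$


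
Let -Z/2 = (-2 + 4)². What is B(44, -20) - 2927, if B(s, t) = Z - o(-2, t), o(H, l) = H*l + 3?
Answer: -2978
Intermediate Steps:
o(H, l) = 3 + H*l
Z = -8 (Z = -2*(-2 + 4)² = -2*2² = -2*4 = -8)
B(s, t) = -11 + 2*t (B(s, t) = -8 - (3 - 2*t) = -8 + (-3 + 2*t) = -11 + 2*t)
B(44, -20) - 2927 = (-11 + 2*(-20)) - 2927 = (-11 - 40) - 2927 = -51 - 2927 = -2978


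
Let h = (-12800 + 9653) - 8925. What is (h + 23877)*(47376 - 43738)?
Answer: 42946590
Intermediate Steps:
h = -12072 (h = -3147 - 8925 = -12072)
(h + 23877)*(47376 - 43738) = (-12072 + 23877)*(47376 - 43738) = 11805*3638 = 42946590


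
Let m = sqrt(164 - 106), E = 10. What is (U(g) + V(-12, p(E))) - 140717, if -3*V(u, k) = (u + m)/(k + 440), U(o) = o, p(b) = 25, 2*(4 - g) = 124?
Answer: -65460371/465 - sqrt(58)/1395 ≈ -1.4078e+5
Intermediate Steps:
g = -58 (g = 4 - 1/2*124 = 4 - 62 = -58)
m = sqrt(58) ≈ 7.6158
V(u, k) = -(u + sqrt(58))/(3*(440 + k)) (V(u, k) = -(u + sqrt(58))/(3*(k + 440)) = -(u + sqrt(58))/(3*(440 + k)))
(U(g) + V(-12, p(E))) - 140717 = (-58 + (-1*(-12) - sqrt(58))/(3*(440 + 25))) - 140717 = (-58 + (1/3)*(12 - sqrt(58))/465) - 140717 = (-58 + (1/3)*(1/465)*(12 - sqrt(58))) - 140717 = (-58 + (4/465 - sqrt(58)/1395)) - 140717 = (-26966/465 - sqrt(58)/1395) - 140717 = -65460371/465 - sqrt(58)/1395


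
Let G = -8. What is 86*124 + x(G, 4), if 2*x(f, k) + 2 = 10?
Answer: 10668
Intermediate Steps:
x(f, k) = 4 (x(f, k) = -1 + (1/2)*10 = -1 + 5 = 4)
86*124 + x(G, 4) = 86*124 + 4 = 10664 + 4 = 10668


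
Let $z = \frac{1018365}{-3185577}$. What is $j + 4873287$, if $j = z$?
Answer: $\frac{5174743321078}{1061859} \approx 4.8733 \cdot 10^{6}$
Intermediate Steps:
$z = - \frac{339455}{1061859}$ ($z = 1018365 \left(- \frac{1}{3185577}\right) = - \frac{339455}{1061859} \approx -0.31968$)
$j = - \frac{339455}{1061859} \approx -0.31968$
$j + 4873287 = - \frac{339455}{1061859} + 4873287 = \frac{5174743321078}{1061859}$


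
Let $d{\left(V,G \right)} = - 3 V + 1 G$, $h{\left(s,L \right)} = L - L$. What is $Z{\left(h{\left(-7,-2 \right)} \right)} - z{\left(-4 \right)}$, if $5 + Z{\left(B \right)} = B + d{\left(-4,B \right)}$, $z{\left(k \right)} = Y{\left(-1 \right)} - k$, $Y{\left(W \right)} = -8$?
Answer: $11$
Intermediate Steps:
$h{\left(s,L \right)} = 0$
$z{\left(k \right)} = -8 - k$
$d{\left(V,G \right)} = G - 3 V$ ($d{\left(V,G \right)} = - 3 V + G = G - 3 V$)
$Z{\left(B \right)} = 7 + 2 B$ ($Z{\left(B \right)} = -5 + \left(B + \left(B - -12\right)\right) = -5 + \left(B + \left(B + 12\right)\right) = -5 + \left(B + \left(12 + B\right)\right) = -5 + \left(12 + 2 B\right) = 7 + 2 B$)
$Z{\left(h{\left(-7,-2 \right)} \right)} - z{\left(-4 \right)} = \left(7 + 2 \cdot 0\right) - \left(-8 - -4\right) = \left(7 + 0\right) - \left(-8 + 4\right) = 7 - -4 = 7 + 4 = 11$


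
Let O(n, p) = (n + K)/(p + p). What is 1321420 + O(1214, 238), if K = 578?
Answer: 22464204/17 ≈ 1.3214e+6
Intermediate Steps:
O(n, p) = (578 + n)/(2*p) (O(n, p) = (n + 578)/(p + p) = (578 + n)/((2*p)) = (578 + n)*(1/(2*p)) = (578 + n)/(2*p))
1321420 + O(1214, 238) = 1321420 + (½)*(578 + 1214)/238 = 1321420 + (½)*(1/238)*1792 = 1321420 + 64/17 = 22464204/17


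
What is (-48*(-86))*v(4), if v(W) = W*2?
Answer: 33024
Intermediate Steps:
v(W) = 2*W
(-48*(-86))*v(4) = (-48*(-86))*(2*4) = 4128*8 = 33024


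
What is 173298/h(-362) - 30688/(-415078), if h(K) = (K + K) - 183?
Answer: -35952176614/188237873 ≈ -190.99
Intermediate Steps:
h(K) = -183 + 2*K (h(K) = 2*K - 183 = -183 + 2*K)
173298/h(-362) - 30688/(-415078) = 173298/(-183 + 2*(-362)) - 30688/(-415078) = 173298/(-183 - 724) - 30688*(-1/415078) = 173298/(-907) + 15344/207539 = 173298*(-1/907) + 15344/207539 = -173298/907 + 15344/207539 = -35952176614/188237873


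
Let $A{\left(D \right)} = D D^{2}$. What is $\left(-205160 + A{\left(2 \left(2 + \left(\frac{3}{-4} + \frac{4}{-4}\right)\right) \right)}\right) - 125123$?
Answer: $- \frac{2642263}{8} \approx -3.3028 \cdot 10^{5}$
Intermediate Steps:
$A{\left(D \right)} = D^{3}$
$\left(-205160 + A{\left(2 \left(2 + \left(\frac{3}{-4} + \frac{4}{-4}\right)\right) \right)}\right) - 125123 = \left(-205160 + \left(2 \left(2 + \left(\frac{3}{-4} + \frac{4}{-4}\right)\right)\right)^{3}\right) - 125123 = \left(-205160 + \left(2 \left(2 + \left(3 \left(- \frac{1}{4}\right) + 4 \left(- \frac{1}{4}\right)\right)\right)\right)^{3}\right) - 125123 = \left(-205160 + \left(2 \left(2 - \frac{7}{4}\right)\right)^{3}\right) - 125123 = \left(-205160 + \left(2 \cdot \frac{1}{4}\right)^{3}\right) - 125123 = \left(-205160 + \left(\frac{1}{2}\right)^{3}\right) - 125123 = \left(-205160 + \frac{1}{8}\right) - 125123 = - \frac{1641279}{8} - 125123 = - \frac{2642263}{8}$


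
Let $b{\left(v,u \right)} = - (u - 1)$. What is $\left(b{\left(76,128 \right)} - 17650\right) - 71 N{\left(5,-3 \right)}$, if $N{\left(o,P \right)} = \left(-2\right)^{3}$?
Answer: $-17209$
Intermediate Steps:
$N{\left(o,P \right)} = -8$
$b{\left(v,u \right)} = 1 - u$ ($b{\left(v,u \right)} = - (-1 + u) = 1 - u$)
$\left(b{\left(76,128 \right)} - 17650\right) - 71 N{\left(5,-3 \right)} = \left(\left(1 - 128\right) - 17650\right) - 71 \left(-8\right) = \left(\left(1 - 128\right) - 17650\right) - -568 = \left(-127 - 17650\right) + 568 = -17777 + 568 = -17209$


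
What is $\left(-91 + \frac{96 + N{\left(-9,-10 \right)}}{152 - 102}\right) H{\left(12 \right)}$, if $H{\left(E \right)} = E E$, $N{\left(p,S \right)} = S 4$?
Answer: $- \frac{323568}{25} \approx -12943.0$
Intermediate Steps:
$N{\left(p,S \right)} = 4 S$
$H{\left(E \right)} = E^{2}$
$\left(-91 + \frac{96 + N{\left(-9,-10 \right)}}{152 - 102}\right) H{\left(12 \right)} = \left(-91 + \frac{96 + 4 \left(-10\right)}{152 - 102}\right) 12^{2} = \left(-91 + \frac{96 - 40}{50}\right) 144 = \left(-91 + 56 \cdot \frac{1}{50}\right) 144 = \left(-91 + \frac{28}{25}\right) 144 = \left(- \frac{2247}{25}\right) 144 = - \frac{323568}{25}$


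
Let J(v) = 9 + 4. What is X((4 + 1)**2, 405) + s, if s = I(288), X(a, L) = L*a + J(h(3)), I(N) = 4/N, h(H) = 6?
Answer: 729937/72 ≈ 10138.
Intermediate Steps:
J(v) = 13
X(a, L) = 13 + L*a (X(a, L) = L*a + 13 = 13 + L*a)
s = 1/72 (s = 4/288 = 4*(1/288) = 1/72 ≈ 0.013889)
X((4 + 1)**2, 405) + s = (13 + 405*(4 + 1)**2) + 1/72 = (13 + 405*5**2) + 1/72 = (13 + 405*25) + 1/72 = (13 + 10125) + 1/72 = 10138 + 1/72 = 729937/72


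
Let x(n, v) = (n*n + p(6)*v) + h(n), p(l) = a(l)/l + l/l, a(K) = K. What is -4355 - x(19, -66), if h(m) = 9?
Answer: -4593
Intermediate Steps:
p(l) = 2 (p(l) = l/l + l/l = 1 + 1 = 2)
x(n, v) = 9 + n**2 + 2*v (x(n, v) = (n*n + 2*v) + 9 = (n**2 + 2*v) + 9 = 9 + n**2 + 2*v)
-4355 - x(19, -66) = -4355 - (9 + 19**2 + 2*(-66)) = -4355 - (9 + 361 - 132) = -4355 - 1*238 = -4355 - 238 = -4593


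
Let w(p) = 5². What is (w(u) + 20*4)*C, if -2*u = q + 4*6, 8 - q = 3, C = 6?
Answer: 630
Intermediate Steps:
q = 5 (q = 8 - 1*3 = 8 - 3 = 5)
u = -29/2 (u = -(5 + 4*6)/2 = -(5 + 24)/2 = -½*29 = -29/2 ≈ -14.500)
w(p) = 25
(w(u) + 20*4)*C = (25 + 20*4)*6 = (25 + 80)*6 = 105*6 = 630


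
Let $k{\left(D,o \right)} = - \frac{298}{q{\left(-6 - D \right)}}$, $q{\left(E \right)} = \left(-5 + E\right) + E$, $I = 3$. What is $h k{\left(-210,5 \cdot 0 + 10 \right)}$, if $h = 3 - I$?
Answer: $0$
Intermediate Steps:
$q{\left(E \right)} = -5 + 2 E$
$k{\left(D,o \right)} = - \frac{298}{-17 - 2 D}$ ($k{\left(D,o \right)} = - \frac{298}{-5 + 2 \left(-6 - D\right)} = - \frac{298}{-5 - \left(12 + 2 D\right)} = - \frac{298}{-17 - 2 D}$)
$h = 0$ ($h = 3 - 3 = 0$)
$h k{\left(-210,5 \cdot 0 + 10 \right)} = 0 \frac{298}{17 + 2 \left(-210\right)} = 0 \frac{298}{17 - 420} = 0 \frac{298}{-403} = 0 \cdot 298 \left(- \frac{1}{403}\right) = 0 \left(- \frac{298}{403}\right) = 0$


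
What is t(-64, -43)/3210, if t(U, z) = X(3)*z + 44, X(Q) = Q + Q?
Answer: -1/15 ≈ -0.066667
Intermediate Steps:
X(Q) = 2*Q
t(U, z) = 44 + 6*z (t(U, z) = (2*3)*z + 44 = 6*z + 44 = 44 + 6*z)
t(-64, -43)/3210 = (44 + 6*(-43))/3210 = (44 - 258)*(1/3210) = -214*1/3210 = -1/15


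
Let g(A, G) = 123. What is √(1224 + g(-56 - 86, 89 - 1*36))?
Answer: √1347 ≈ 36.701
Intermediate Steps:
√(1224 + g(-56 - 86, 89 - 1*36)) = √(1224 + 123) = √1347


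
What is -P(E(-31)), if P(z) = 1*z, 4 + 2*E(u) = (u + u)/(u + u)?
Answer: 3/2 ≈ 1.5000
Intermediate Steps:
E(u) = -3/2 (E(u) = -2 + ((u + u)/(u + u))/2 = -2 + ((2*u)/((2*u)))/2 = -2 + ((2*u)*(1/(2*u)))/2 = -2 + (½)*1 = -2 + ½ = -3/2)
P(z) = z
-P(E(-31)) = -1*(-3/2) = 3/2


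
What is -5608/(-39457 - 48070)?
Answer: 5608/87527 ≈ 0.064072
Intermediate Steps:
-5608/(-39457 - 48070) = -5608/(-87527) = -5608*(-1/87527) = 5608/87527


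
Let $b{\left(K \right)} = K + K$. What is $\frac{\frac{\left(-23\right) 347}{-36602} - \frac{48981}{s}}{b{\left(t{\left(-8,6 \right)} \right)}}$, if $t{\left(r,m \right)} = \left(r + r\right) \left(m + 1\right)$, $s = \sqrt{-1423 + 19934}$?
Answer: $- \frac{7981}{8198848} + \frac{48981 \sqrt{18511}}{4146464} \approx 1.6062$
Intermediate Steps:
$s = \sqrt{18511} \approx 136.06$
$t{\left(r,m \right)} = 2 r \left(1 + m\right)$
$b{\left(K \right)} = 2 K$
$\frac{\frac{\left(-23\right) 347}{-36602} - \frac{48981}{s}}{b{\left(t{\left(-8,6 \right)} \right)}} = \frac{\frac{\left(-23\right) 347}{-36602} - \frac{48981}{\sqrt{18511}}}{2 \cdot 2 \left(-8\right) \left(1 + 6\right)} = \frac{\left(-7981\right) \left(- \frac{1}{36602}\right) - 48981 \frac{\sqrt{18511}}{18511}}{2 \cdot 2 \left(-8\right) 7} = \frac{\frac{7981}{36602} - \frac{48981 \sqrt{18511}}{18511}}{2 \left(-112\right)} = \frac{\frac{7981}{36602} - \frac{48981 \sqrt{18511}}{18511}}{-224} = \left(\frac{7981}{36602} - \frac{48981 \sqrt{18511}}{18511}\right) \left(- \frac{1}{224}\right) = - \frac{7981}{8198848} + \frac{48981 \sqrt{18511}}{4146464}$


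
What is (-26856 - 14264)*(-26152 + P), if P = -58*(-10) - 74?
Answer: 1054563520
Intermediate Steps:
P = 506 (P = 580 - 74 = 506)
(-26856 - 14264)*(-26152 + P) = (-26856 - 14264)*(-26152 + 506) = -41120*(-25646) = 1054563520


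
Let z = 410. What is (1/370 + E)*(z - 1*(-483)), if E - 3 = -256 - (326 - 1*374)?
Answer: -67733157/370 ≈ -1.8306e+5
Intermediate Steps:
E = -205 (E = 3 + (-256 - (326 - 1*374)) = 3 + (-256 - (326 - 374)) = 3 + (-256 - 1*(-48)) = 3 + (-256 + 48) = 3 - 208 = -205)
(1/370 + E)*(z - 1*(-483)) = (1/370 - 205)*(410 - 1*(-483)) = (1/370 - 205)*(410 + 483) = -75849/370*893 = -67733157/370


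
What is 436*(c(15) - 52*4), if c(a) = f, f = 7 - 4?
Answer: -89380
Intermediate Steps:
f = 3
c(a) = 3
436*(c(15) - 52*4) = 436*(3 - 52*4) = 436*(3 - 208) = 436*(-205) = -89380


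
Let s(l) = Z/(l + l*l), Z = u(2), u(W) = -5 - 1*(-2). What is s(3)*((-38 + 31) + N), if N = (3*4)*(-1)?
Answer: 19/4 ≈ 4.7500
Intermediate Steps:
u(W) = -3 (u(W) = -5 + 2 = -3)
N = -12 (N = 12*(-1) = -12)
Z = -3
s(l) = -3/(l + l**2) (s(l) = -3/(l + l*l) = -3/(l + l**2))
s(3)*((-38 + 31) + N) = (-3/(3*(1 + 3)))*((-38 + 31) - 12) = (-3*1/3/4)*(-7 - 12) = -3*1/3*1/4*(-19) = -1/4*(-19) = 19/4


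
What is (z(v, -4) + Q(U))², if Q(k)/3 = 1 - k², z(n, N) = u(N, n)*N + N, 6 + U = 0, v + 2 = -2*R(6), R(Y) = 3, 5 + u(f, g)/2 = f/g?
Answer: 5329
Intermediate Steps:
u(f, g) = -10 + 2*f/g (u(f, g) = -10 + 2*(f/g) = -10 + 2*f/g)
v = -8 (v = -2 - 2*3 = -2 - 6 = -8)
U = -6 (U = -6 + 0 = -6)
z(n, N) = N + N*(-10 + 2*N/n) (z(n, N) = (-10 + 2*N/n)*N + N = N*(-10 + 2*N/n) + N = N + N*(-10 + 2*N/n))
Q(k) = 3 - 3*k² (Q(k) = 3*(1 - k²) = 3 - 3*k²)
(z(v, -4) + Q(U))² = (-4*(-9*(-8) + 2*(-4))/(-8) + (3 - 3*(-6)²))² = (-4*(-⅛)*(72 - 8) + (3 - 3*36))² = (-4*(-⅛)*64 + (3 - 108))² = (32 - 105)² = (-73)² = 5329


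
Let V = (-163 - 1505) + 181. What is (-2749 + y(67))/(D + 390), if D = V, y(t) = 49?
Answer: 2700/1097 ≈ 2.4613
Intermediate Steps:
V = -1487 (V = -1668 + 181 = -1487)
D = -1487
(-2749 + y(67))/(D + 390) = (-2749 + 49)/(-1487 + 390) = -2700/(-1097) = -2700*(-1/1097) = 2700/1097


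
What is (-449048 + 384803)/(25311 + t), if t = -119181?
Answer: 4283/6258 ≈ 0.68440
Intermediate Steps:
(-449048 + 384803)/(25311 + t) = (-449048 + 384803)/(25311 - 119181) = -64245/(-93870) = -64245*(-1/93870) = 4283/6258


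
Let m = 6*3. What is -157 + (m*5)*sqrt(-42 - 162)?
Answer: -157 + 180*I*sqrt(51) ≈ -157.0 + 1285.5*I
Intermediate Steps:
m = 18
-157 + (m*5)*sqrt(-42 - 162) = -157 + (18*5)*sqrt(-42 - 162) = -157 + 90*sqrt(-204) = -157 + 90*(2*I*sqrt(51)) = -157 + 180*I*sqrt(51)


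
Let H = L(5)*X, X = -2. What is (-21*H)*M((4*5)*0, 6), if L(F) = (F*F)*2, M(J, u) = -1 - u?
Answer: -14700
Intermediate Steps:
L(F) = 2*F² (L(F) = F²*2 = 2*F²)
H = -100 (H = (2*5²)*(-2) = (2*25)*(-2) = 50*(-2) = -100)
(-21*H)*M((4*5)*0, 6) = (-21*(-100))*(-1 - 1*6) = 2100*(-1 - 6) = 2100*(-7) = -14700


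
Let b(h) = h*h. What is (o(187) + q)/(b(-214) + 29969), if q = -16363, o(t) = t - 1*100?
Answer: -16276/75765 ≈ -0.21482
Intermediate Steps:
o(t) = -100 + t (o(t) = t - 100 = -100 + t)
b(h) = h**2
(o(187) + q)/(b(-214) + 29969) = ((-100 + 187) - 16363)/((-214)**2 + 29969) = (87 - 16363)/(45796 + 29969) = -16276/75765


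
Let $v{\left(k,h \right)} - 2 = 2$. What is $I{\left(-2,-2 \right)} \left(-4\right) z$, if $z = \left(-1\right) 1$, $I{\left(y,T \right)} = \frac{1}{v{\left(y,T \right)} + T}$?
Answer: $2$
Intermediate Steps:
$v{\left(k,h \right)} = 4$ ($v{\left(k,h \right)} = 2 + 2 = 4$)
$I{\left(y,T \right)} = \frac{1}{4 + T}$
$z = -1$
$I{\left(-2,-2 \right)} \left(-4\right) z = \frac{1}{4 - 2} \left(-4\right) \left(-1\right) = \frac{1}{2} \left(-4\right) \left(-1\right) = \left(-2\right) \left(-1\right) = 2$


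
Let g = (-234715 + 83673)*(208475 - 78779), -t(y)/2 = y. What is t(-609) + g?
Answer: -19589542014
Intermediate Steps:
t(y) = -2*y
g = -19589543232 (g = -151042*129696 = -19589543232)
t(-609) + g = -2*(-609) - 19589543232 = 1218 - 19589543232 = -19589542014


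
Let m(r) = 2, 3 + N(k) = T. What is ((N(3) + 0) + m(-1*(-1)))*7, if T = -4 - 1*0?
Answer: -35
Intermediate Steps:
T = -4 (T = -4 + 0 = -4)
N(k) = -7 (N(k) = -3 - 4 = -7)
((N(3) + 0) + m(-1*(-1)))*7 = ((-7 + 0) + 2)*7 = (-7 + 2)*7 = -5*7 = -35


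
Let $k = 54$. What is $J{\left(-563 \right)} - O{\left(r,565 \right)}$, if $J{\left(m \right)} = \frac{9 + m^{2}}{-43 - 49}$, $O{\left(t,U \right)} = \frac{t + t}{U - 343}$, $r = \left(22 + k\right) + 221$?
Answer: $- \frac{5868647}{1702} \approx -3448.1$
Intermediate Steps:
$r = 297$ ($r = \left(22 + 54\right) + 221 = 76 + 221 = 297$)
$O{\left(t,U \right)} = \frac{2 t}{-343 + U}$
$J{\left(m \right)} = - \frac{9}{92} - \frac{m^{2}}{92}$ ($J{\left(m \right)} = \frac{9 + m^{2}}{-92} = \left(9 + m^{2}\right) \left(- \frac{1}{92}\right) = - \frac{9}{92} - \frac{m^{2}}{92}$)
$J{\left(-563 \right)} - O{\left(r,565 \right)} = \left(- \frac{9}{92} - \frac{\left(-563\right)^{2}}{92}\right) - 2 \cdot 297 \frac{1}{-343 + 565} = \left(- \frac{9}{92} - \frac{316969}{92}\right) - 2 \cdot 297 \cdot \frac{1}{222} = - \frac{158489}{46} - \frac{99}{37} = - \frac{5868647}{1702}$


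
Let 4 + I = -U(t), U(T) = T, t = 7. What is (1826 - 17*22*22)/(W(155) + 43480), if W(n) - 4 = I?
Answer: -2134/14491 ≈ -0.14726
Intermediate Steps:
I = -11 (I = -4 - 1*7 = -4 - 7 = -11)
W(n) = -7 (W(n) = 4 - 11 = -7)
(1826 - 17*22*22)/(W(155) + 43480) = (1826 - 17*22*22)/(-7 + 43480) = (1826 - 374*22)/43473 = (1826 - 8228)*(1/43473) = -6402*1/43473 = -2134/14491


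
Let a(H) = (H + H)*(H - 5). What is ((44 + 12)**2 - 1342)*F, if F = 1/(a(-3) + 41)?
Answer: 1794/89 ≈ 20.157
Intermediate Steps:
a(H) = 2*H*(-5 + H) (a(H) = (2*H)*(-5 + H) = 2*H*(-5 + H))
F = 1/89 (F = 1/(2*(-3)*(-5 - 3) + 41) = 1/(2*(-3)*(-8) + 41) = 1/(48 + 41) = 1/89 ≈ 0.011236)
((44 + 12)**2 - 1342)*F = ((44 + 12)**2 - 1342)*(1/89) = (56**2 - 1342)*(1/89) = (3136 - 1342)*(1/89) = 1794*(1/89) = 1794/89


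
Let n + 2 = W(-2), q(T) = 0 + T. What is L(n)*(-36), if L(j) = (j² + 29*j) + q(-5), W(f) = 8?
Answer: -7380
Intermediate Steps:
q(T) = T
n = 6 (n = -2 + 8 = 6)
L(j) = -5 + j² + 29*j (L(j) = (j² + 29*j) - 5 = -5 + j² + 29*j)
L(n)*(-36) = (-5 + 6² + 29*6)*(-36) = (-5 + 36 + 174)*(-36) = 205*(-36) = -7380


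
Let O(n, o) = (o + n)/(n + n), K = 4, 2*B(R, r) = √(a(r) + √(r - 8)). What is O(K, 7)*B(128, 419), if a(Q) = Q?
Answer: 11*√(419 + √411)/16 ≈ 14.409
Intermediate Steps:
B(R, r) = √(r + √(-8 + r))/2 (B(R, r) = √(r + √(r - 8))/2 = √(r + √(-8 + r))/2)
O(n, o) = (n + o)/(2*n) (O(n, o) = (n + o)/((2*n)) = (n + o)*(1/(2*n)) = (n + o)/(2*n))
O(K, 7)*B(128, 419) = ((½)*(4 + 7)/4)*(√(419 + √(-8 + 419))/2) = ((½)*(¼)*11)*(√(419 + √411)/2) = 11*(√(419 + √411)/2)/8 = 11*√(419 + √411)/16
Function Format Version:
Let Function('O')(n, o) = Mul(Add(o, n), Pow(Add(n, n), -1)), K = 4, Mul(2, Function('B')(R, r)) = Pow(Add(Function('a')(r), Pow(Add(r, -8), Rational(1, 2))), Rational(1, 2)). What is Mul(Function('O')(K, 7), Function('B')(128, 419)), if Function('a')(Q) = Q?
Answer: Mul(Rational(11, 16), Pow(Add(419, Pow(411, Rational(1, 2))), Rational(1, 2))) ≈ 14.409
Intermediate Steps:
Function('B')(R, r) = Mul(Rational(1, 2), Pow(Add(r, Pow(Add(-8, r), Rational(1, 2))), Rational(1, 2))) (Function('B')(R, r) = Mul(Rational(1, 2), Pow(Add(r, Pow(Add(r, -8), Rational(1, 2))), Rational(1, 2))) = Mul(Rational(1, 2), Pow(Add(r, Pow(Add(-8, r), Rational(1, 2))), Rational(1, 2))))
Function('O')(n, o) = Mul(Rational(1, 2), Pow(n, -1), Add(n, o)) (Function('O')(n, o) = Mul(Add(n, o), Pow(Mul(2, n), -1)) = Mul(Add(n, o), Mul(Rational(1, 2), Pow(n, -1))) = Mul(Rational(1, 2), Pow(n, -1), Add(n, o)))
Mul(Function('O')(K, 7), Function('B')(128, 419)) = Mul(Mul(Rational(1, 2), Pow(4, -1), Add(4, 7)), Mul(Rational(1, 2), Pow(Add(419, Pow(Add(-8, 419), Rational(1, 2))), Rational(1, 2)))) = Mul(Mul(Rational(1, 2), Rational(1, 4), 11), Mul(Rational(1, 2), Pow(Add(419, Pow(411, Rational(1, 2))), Rational(1, 2)))) = Mul(Rational(11, 8), Mul(Rational(1, 2), Pow(Add(419, Pow(411, Rational(1, 2))), Rational(1, 2)))) = Mul(Rational(11, 16), Pow(Add(419, Pow(411, Rational(1, 2))), Rational(1, 2)))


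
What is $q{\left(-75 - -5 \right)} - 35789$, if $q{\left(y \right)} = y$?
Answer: $-35859$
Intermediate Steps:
$q{\left(-75 - -5 \right)} - 35789 = \left(-75 - -5\right) - 35789 = \left(-75 + 5\right) - 35789 = -70 - 35789 = -35859$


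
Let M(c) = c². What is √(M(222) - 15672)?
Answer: 2*√8403 ≈ 183.34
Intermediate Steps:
√(M(222) - 15672) = √(222² - 15672) = √(49284 - 15672) = √33612 = 2*√8403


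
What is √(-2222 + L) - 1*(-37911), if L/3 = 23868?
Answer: 37911 + √69382 ≈ 38174.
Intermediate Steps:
L = 71604 (L = 3*23868 = 71604)
√(-2222 + L) - 1*(-37911) = √(-2222 + 71604) - 1*(-37911) = √69382 + 37911 = 37911 + √69382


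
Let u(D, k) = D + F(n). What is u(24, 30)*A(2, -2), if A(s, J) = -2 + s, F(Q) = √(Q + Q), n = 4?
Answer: 0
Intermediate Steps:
F(Q) = √2*√Q (F(Q) = √(2*Q) = √2*√Q)
u(D, k) = D + 2*√2 (u(D, k) = D + √2*√4 = D + √2*2 = D + 2*√2)
u(24, 30)*A(2, -2) = (24 + 2*√2)*(-2 + 2) = (24 + 2*√2)*0 = 0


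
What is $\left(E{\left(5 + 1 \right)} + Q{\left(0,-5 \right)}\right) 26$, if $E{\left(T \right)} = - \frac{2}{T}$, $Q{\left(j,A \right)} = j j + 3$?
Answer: $\frac{208}{3} \approx 69.333$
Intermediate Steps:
$Q{\left(j,A \right)} = 3 + j^{2}$ ($Q{\left(j,A \right)} = j^{2} + 3 = 3 + j^{2}$)
$\left(E{\left(5 + 1 \right)} + Q{\left(0,-5 \right)}\right) 26 = \left(- \frac{2}{5 + 1} + \left(3 + 0^{2}\right)\right) 26 = \left(- \frac{2}{6} + \left(3 + 0\right)\right) 26 = \left(\left(-2\right) \frac{1}{6} + 3\right) 26 = \left(- \frac{1}{3} + 3\right) 26 = \frac{8}{3} \cdot 26 = \frac{208}{3}$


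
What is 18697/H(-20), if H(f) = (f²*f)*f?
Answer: 18697/160000 ≈ 0.11686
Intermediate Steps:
H(f) = f⁴ (H(f) = f³*f = f⁴)
18697/H(-20) = 18697/((-20)⁴) = 18697/160000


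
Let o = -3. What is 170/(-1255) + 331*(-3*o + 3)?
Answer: 996938/251 ≈ 3971.9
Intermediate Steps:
170/(-1255) + 331*(-3*o + 3) = 170/(-1255) + 331*(-3*(-3) + 3) = 170*(-1/1255) + 331*(9 + 3) = -34/251 + 331*12 = -34/251 + 3972 = 996938/251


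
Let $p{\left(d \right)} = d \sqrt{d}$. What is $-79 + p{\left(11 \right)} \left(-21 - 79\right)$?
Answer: $-79 - 1100 \sqrt{11} \approx -3727.3$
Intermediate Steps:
$p{\left(d \right)} = d^{\frac{3}{2}}$
$-79 + p{\left(11 \right)} \left(-21 - 79\right) = -79 + 11^{\frac{3}{2}} \left(-21 - 79\right) = -79 + 11 \sqrt{11} \left(-100\right) = -79 - 1100 \sqrt{11}$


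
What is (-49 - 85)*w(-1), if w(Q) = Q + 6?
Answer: -670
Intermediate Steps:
w(Q) = 6 + Q
(-49 - 85)*w(-1) = (-49 - 85)*(6 - 1) = -134*5 = -670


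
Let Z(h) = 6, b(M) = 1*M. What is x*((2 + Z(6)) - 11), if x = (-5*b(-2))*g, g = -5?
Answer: 150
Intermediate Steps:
b(M) = M
x = -50 (x = -5*(-2)*(-5) = 10*(-5) = -50)
x*((2 + Z(6)) - 11) = -50*((2 + 6) - 11) = -50*(8 - 11) = -50*(-3) = 150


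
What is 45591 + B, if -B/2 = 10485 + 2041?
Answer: 20539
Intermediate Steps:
B = -25052 (B = -2*(10485 + 2041) = -2*12526 = -25052)
45591 + B = 45591 - 25052 = 20539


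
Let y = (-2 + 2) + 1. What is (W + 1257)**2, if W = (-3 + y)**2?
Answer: 1590121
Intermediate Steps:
y = 1 (y = 0 + 1 = 1)
W = 4 (W = (-3 + 1)**2 = (-2)**2 = 4)
(W + 1257)**2 = (4 + 1257)**2 = 1261**2 = 1590121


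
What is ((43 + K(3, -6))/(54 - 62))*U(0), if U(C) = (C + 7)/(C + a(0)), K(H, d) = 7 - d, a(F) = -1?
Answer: 49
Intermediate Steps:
U(C) = (7 + C)/(-1 + C) (U(C) = (C + 7)/(C - 1) = (7 + C)/(-1 + C))
((43 + K(3, -6))/(54 - 62))*U(0) = ((43 + (7 - 1*(-6)))/(54 - 62))*((7 + 0)/(-1 + 0)) = ((43 + (7 + 6))/(-8))*(7/(-1)) = ((43 + 13)*(-⅛))*(-1*7) = (56*(-⅛))*(-7) = -7*(-7) = 49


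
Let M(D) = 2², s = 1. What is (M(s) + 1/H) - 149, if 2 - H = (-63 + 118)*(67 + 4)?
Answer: -565936/3903 ≈ -145.00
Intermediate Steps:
M(D) = 4
H = -3903 (H = 2 - (-63 + 118)*(67 + 4) = 2 - 55*71 = 2 - 1*3905 = 2 - 3905 = -3903)
(M(s) + 1/H) - 149 = (4 + 1/(-3903)) - 149 = (4 - 1/3903) - 149 = 15611/3903 - 149 = -565936/3903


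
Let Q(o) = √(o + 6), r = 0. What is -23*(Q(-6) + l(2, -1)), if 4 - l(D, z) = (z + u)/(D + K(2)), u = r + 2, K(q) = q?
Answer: -345/4 ≈ -86.250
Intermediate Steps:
u = 2 (u = 0 + 2 = 2)
l(D, z) = 4 - (2 + z)/(2 + D) (l(D, z) = 4 - (z + 2)/(D + 2) = 4 - (2 + z)/(2 + D))
Q(o) = √(6 + o)
-23*(Q(-6) + l(2, -1)) = -23*(√(6 - 6) + (6 - 1*(-1) + 4*2)/(2 + 2)) = -23*(√0 + (6 + 1 + 8)/4) = -23*(0 + (¼)*15) = -23*(0 + 15/4) = -23*15/4 = -345/4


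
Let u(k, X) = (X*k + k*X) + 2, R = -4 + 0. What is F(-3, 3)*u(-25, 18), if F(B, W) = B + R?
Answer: 6286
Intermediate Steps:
R = -4
F(B, W) = -4 + B (F(B, W) = B - 4 = -4 + B)
u(k, X) = 2 + 2*X*k (u(k, X) = (X*k + X*k) + 2 = 2*X*k + 2 = 2 + 2*X*k)
F(-3, 3)*u(-25, 18) = (-4 - 3)*(2 + 2*18*(-25)) = -7*(2 - 900) = -7*(-898) = 6286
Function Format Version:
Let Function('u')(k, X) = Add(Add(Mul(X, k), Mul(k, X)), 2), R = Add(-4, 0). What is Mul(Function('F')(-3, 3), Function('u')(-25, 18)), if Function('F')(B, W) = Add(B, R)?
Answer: 6286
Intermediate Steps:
R = -4
Function('F')(B, W) = Add(-4, B) (Function('F')(B, W) = Add(B, -4) = Add(-4, B))
Function('u')(k, X) = Add(2, Mul(2, X, k)) (Function('u')(k, X) = Add(Add(Mul(X, k), Mul(X, k)), 2) = Add(Mul(2, X, k), 2) = Add(2, Mul(2, X, k)))
Mul(Function('F')(-3, 3), Function('u')(-25, 18)) = Mul(Add(-4, -3), Add(2, Mul(2, 18, -25))) = Mul(-7, Add(2, -900)) = Mul(-7, -898) = 6286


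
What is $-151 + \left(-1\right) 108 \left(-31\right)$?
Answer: $3197$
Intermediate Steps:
$-151 + \left(-1\right) 108 \left(-31\right) = -151 - -3348 = -151 + 3348 = 3197$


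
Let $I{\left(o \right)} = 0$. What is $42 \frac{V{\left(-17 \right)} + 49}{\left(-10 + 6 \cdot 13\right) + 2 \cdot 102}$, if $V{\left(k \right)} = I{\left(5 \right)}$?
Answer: $\frac{1029}{136} \approx 7.5662$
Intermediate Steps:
$V{\left(k \right)} = 0$
$42 \frac{V{\left(-17 \right)} + 49}{\left(-10 + 6 \cdot 13\right) + 2 \cdot 102} = 42 \frac{0 + 49}{\left(-10 + 6 \cdot 13\right) + 2 \cdot 102} = 42 \frac{49}{\left(-10 + 78\right) + 204} = 42 \frac{49}{68 + 204} = 42 \cdot \frac{49}{272} = \frac{1029}{136}$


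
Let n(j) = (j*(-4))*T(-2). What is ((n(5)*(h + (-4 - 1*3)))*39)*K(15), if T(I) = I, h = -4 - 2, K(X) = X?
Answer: -304200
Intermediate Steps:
h = -6
n(j) = 8*j (n(j) = (j*(-4))*(-2) = -4*j*(-2) = 8*j)
((n(5)*(h + (-4 - 1*3)))*39)*K(15) = (((8*5)*(-6 + (-4 - 1*3)))*39)*15 = ((40*(-6 + (-4 - 3)))*39)*15 = ((40*(-6 - 7))*39)*15 = ((40*(-13))*39)*15 = -520*39*15 = -20280*15 = -304200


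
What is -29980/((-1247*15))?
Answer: 5996/3741 ≈ 1.6028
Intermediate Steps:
-29980/((-1247*15)) = -29980/(-18705) = -29980*(-1/18705) = 5996/3741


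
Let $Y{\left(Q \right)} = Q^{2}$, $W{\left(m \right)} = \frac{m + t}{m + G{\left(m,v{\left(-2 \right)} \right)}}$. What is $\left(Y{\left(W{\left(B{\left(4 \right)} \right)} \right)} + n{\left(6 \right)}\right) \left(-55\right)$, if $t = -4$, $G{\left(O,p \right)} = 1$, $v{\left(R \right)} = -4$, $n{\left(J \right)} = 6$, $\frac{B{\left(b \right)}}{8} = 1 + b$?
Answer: $- \frac{626010}{1681} \approx -372.4$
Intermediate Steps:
$B{\left(b \right)} = 8 + 8 b$ ($B{\left(b \right)} = 8 \left(1 + b\right) = 8 + 8 b$)
$W{\left(m \right)} = \frac{-4 + m}{1 + m}$ ($W{\left(m \right)} = \frac{m - 4}{m + 1} = \frac{-4 + m}{1 + m}$)
$\left(Y{\left(W{\left(B{\left(4 \right)} \right)} \right)} + n{\left(6 \right)}\right) \left(-55\right) = \left(\left(\frac{-4 + \left(8 + 8 \cdot 4\right)}{1 + \left(8 + 8 \cdot 4\right)}\right)^{2} + 6\right) \left(-55\right) = \left(\left(\frac{-4 + \left(8 + 32\right)}{1 + \left(8 + 32\right)}\right)^{2} + 6\right) \left(-55\right) = \left(\left(\frac{-4 + 40}{1 + 40}\right)^{2} + 6\right) \left(-55\right) = \left(\left(\frac{1}{41} \cdot 36\right)^{2} + 6\right) \left(-55\right) = \left(\left(\frac{36}{41}\right)^{2} + 6\right) \left(-55\right) = \left(\frac{1296}{1681} + 6\right) \left(-55\right) = \frac{11382}{1681} \left(-55\right) = - \frac{626010}{1681}$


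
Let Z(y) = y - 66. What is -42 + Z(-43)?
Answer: -151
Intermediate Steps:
Z(y) = -66 + y
-42 + Z(-43) = -42 + (-66 - 43) = -42 - 109 = -151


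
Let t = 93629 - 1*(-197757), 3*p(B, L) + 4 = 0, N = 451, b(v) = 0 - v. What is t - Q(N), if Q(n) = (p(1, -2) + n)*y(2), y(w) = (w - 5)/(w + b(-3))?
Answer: 1458279/5 ≈ 2.9166e+5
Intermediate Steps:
b(v) = -v
p(B, L) = -4/3 (p(B, L) = -4/3 + (⅓)*0 = -4/3 + 0 = -4/3)
y(w) = (-5 + w)/(3 + w) (y(w) = (w - 5)/(w - 1*(-3)) = (-5 + w)/(w + 3) = (-5 + w)/(3 + w))
t = 291386 (t = 93629 + 197757 = 291386)
Q(n) = ⅘ - 3*n/5 (Q(n) = (-4/3 + n)*((-5 + 2)/(3 + 2)) = (-4/3 + n)*(-3/5) = (-4/3 + n)*((⅕)*(-3)) = (-4/3 + n)*(-⅗) = ⅘ - 3*n/5)
t - Q(N) = 291386 - (⅘ - ⅗*451) = 291386 - (⅘ - 1353/5) = 291386 - 1*(-1349/5) = 291386 + 1349/5 = 1458279/5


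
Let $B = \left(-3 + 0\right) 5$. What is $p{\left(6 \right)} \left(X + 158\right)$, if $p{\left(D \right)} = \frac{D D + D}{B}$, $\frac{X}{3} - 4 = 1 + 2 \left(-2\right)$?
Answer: $- \frac{2254}{5} \approx -450.8$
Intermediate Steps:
$B = -15$ ($B = \left(-3\right) 5 = -15$)
$X = 3$ ($X = 12 + 3 \left(1 + 2 \left(-2\right)\right) = 12 + 3 \left(1 - 4\right) = 12 + 3 \left(-3\right) = 12 - 9 = 3$)
$p{\left(D \right)} = - \frac{D}{15} - \frac{D^{2}}{15}$ ($p{\left(D \right)} = \frac{D D + D}{-15} = \left(D^{2} + D\right) \left(- \frac{1}{15}\right) = \left(D + D^{2}\right) \left(- \frac{1}{15}\right) = - \frac{D}{15} - \frac{D^{2}}{15}$)
$p{\left(6 \right)} \left(X + 158\right) = \left(- \frac{1}{15}\right) 6 \left(1 + 6\right) \left(3 + 158\right) = \left(- \frac{1}{15}\right) 6 \cdot 7 \cdot 161 = \left(- \frac{14}{5}\right) 161 = - \frac{2254}{5}$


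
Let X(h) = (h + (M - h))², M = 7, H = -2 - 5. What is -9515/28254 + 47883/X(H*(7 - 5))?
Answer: 1352420047/1384446 ≈ 976.87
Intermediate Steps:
H = -7
X(h) = 49 (X(h) = (h + (7 - h))² = 7² = 49)
-9515/28254 + 47883/X(H*(7 - 5)) = -9515/28254 + 47883/49 = 1352420047/1384446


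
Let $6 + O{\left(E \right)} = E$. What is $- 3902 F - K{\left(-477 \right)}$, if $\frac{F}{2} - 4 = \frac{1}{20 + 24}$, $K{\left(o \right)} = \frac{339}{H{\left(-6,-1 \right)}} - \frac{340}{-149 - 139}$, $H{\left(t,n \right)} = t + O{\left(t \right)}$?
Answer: $- \frac{24849563}{792} \approx -31376.0$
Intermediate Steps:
$O{\left(E \right)} = -6 + E$
$H{\left(t,n \right)} = -6 + 2 t$ ($H{\left(t,n \right)} = t + \left(-6 + t\right) = -6 + 2 t$)
$K{\left(o \right)} = - \frac{1271}{72}$ ($K{\left(o \right)} = \frac{339}{-6 + 2 \left(-6\right)} - \frac{340}{-149 - 139} = \frac{339}{-6 - 12} - \frac{340}{-288} = \frac{339}{-18} - - \frac{85}{72} = 339 \left(- \frac{1}{18}\right) + \frac{85}{72} = - \frac{113}{6} + \frac{85}{72} = - \frac{1271}{72}$)
$F = \frac{177}{22}$ ($F = 8 + \frac{2}{20 + 24} = 8 + \frac{2}{44} = 8 + 2 \cdot \frac{1}{44} = 8 + \frac{1}{22} = \frac{177}{22} \approx 8.0455$)
$- 3902 F - K{\left(-477 \right)} = \left(-3902\right) \frac{177}{22} - - \frac{1271}{72} = - \frac{345327}{11} + \frac{1271}{72} = - \frac{24849563}{792}$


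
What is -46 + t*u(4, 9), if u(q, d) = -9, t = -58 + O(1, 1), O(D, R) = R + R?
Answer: 458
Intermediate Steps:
O(D, R) = 2*R
t = -56 (t = -58 + 2*1 = -58 + 2 = -56)
-46 + t*u(4, 9) = -46 - 56*(-9) = -46 + 504 = 458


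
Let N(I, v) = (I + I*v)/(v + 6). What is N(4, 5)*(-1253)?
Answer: -30072/11 ≈ -2733.8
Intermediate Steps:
N(I, v) = (I + I*v)/(6 + v)
N(4, 5)*(-1253) = (4*(1 + 5)/(6 + 5))*(-1253) = (4*6/11)*(-1253) = (4*(1/11)*6)*(-1253) = (24/11)*(-1253) = -30072/11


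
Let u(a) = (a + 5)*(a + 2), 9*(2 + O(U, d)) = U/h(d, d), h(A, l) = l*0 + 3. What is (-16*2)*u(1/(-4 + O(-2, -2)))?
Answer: -477386/1681 ≈ -283.99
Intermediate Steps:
h(A, l) = 3 (h(A, l) = 0 + 3 = 3)
O(U, d) = -2 + U/27 (O(U, d) = -2 + (U/3)/9 = -2 + U/27)
u(a) = (2 + a)*(5 + a) (u(a) = (5 + a)*(2 + a) = (2 + a)*(5 + a))
(-16*2)*u(1/(-4 + O(-2, -2))) = (-16*2)*(10 + (1/(-4 + (-2 + (1/27)*(-2))))² + 7/(-4 + (-2 + (1/27)*(-2)))) = -32*(10 + (1/(-4 + (-2 - 2/27)))² + 7/(-4 + (-2 - 2/27))) = -32*(10 + (1/(-4 - 56/27))² + 7/(-4 - 56/27)) = -32*(10 + (1/(-164/27))² + 7/(-164/27)) = -32*(10 + (-27/164)² + 7*(-27/164)) = -32*(10 + 729/26896 - 189/164) = -32*238693/26896 = -477386/1681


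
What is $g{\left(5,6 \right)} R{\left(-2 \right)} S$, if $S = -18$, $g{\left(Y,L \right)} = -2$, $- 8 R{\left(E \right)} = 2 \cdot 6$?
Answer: $-54$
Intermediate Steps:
$R{\left(E \right)} = - \frac{3}{2}$ ($R{\left(E \right)} = - \frac{2 \cdot 6}{8} = \left(- \frac{1}{8}\right) 12 = - \frac{3}{2}$)
$g{\left(5,6 \right)} R{\left(-2 \right)} S = \left(-2\right) \left(- \frac{3}{2}\right) \left(-18\right) = 3 \left(-18\right) = -54$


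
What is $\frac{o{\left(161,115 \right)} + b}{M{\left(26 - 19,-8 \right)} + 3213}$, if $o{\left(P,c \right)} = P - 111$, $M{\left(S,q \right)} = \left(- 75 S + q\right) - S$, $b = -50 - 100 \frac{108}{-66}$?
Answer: $\frac{200}{3267} \approx 0.061218$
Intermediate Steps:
$b = \frac{1250}{11}$ ($b = -50 - 100 \cdot 108 \left(- \frac{1}{66}\right) = -50 - - \frac{1800}{11} = -50 + \frac{1800}{11} = \frac{1250}{11} \approx 113.64$)
$M{\left(S,q \right)} = q - 76 S$ ($M{\left(S,q \right)} = \left(q - 75 S\right) - S = q - 76 S$)
$o{\left(P,c \right)} = -111 + P$
$\frac{o{\left(161,115 \right)} + b}{M{\left(26 - 19,-8 \right)} + 3213} = \frac{\left(-111 + 161\right) + \frac{1250}{11}}{\left(-8 - 76 \left(26 - 19\right)\right) + 3213} = \frac{50 + \frac{1250}{11}}{\left(-8 - 532\right) + 3213} = \frac{1800}{11 \left(\left(-8 - 532\right) + 3213\right)} = \frac{1800}{11 \left(-540 + 3213\right)} = \frac{1800}{11 \cdot 2673} = \frac{1800}{11} \cdot \frac{1}{2673} = \frac{200}{3267}$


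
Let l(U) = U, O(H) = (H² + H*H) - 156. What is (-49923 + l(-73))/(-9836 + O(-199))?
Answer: -24998/34605 ≈ -0.72238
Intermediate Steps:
O(H) = -156 + 2*H² (O(H) = (H² + H²) - 156 = 2*H² - 156 = -156 + 2*H²)
(-49923 + l(-73))/(-9836 + O(-199)) = (-49923 - 73)/(-9836 + (-156 + 2*(-199)²)) = -49996/(-9836 + (-156 + 2*39601)) = -49996/(-9836 + (-156 + 79202)) = -49996/(-9836 + 79046) = -49996/69210 = -49996*1/69210 = -24998/34605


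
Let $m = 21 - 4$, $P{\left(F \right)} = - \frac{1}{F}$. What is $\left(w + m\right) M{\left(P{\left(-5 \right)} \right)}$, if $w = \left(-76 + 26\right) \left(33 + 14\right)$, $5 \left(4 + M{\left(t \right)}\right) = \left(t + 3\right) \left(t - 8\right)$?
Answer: $\frac{2622292}{125} \approx 20978.0$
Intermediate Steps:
$M{\left(t \right)} = -4 + \frac{\left(-8 + t\right) \left(3 + t\right)}{5}$ ($M{\left(t \right)} = -4 + \frac{\left(t + 3\right) \left(t - 8\right)}{5} = -4 + \frac{\left(3 + t\right) \left(-8 + t\right)}{5} = -4 + \frac{\left(-8 + t\right) \left(3 + t\right)}{5}$)
$m = 17$
$w = -2350$ ($w = \left(-50\right) 47 = -2350$)
$\left(w + m\right) M{\left(P{\left(-5 \right)} \right)} = \left(-2350 + 17\right) \left(- \frac{44}{5} - - \frac{1}{-5} + \frac{\left(- \frac{1}{-5}\right)^{2}}{5}\right) = - 2333 \left(- \frac{44}{5} - \left(-1\right) \left(- \frac{1}{5}\right) + \frac{\left(\left(-1\right) \left(- \frac{1}{5}\right)\right)^{2}}{5}\right) = - 2333 \left(- \frac{44}{5} - \frac{1}{5} + \frac{1}{5 \cdot 25}\right) = - 2333 \left(- \frac{44}{5} - \frac{1}{5} + \frac{1}{5} \cdot \frac{1}{25}\right) = - 2333 \left(- \frac{44}{5} - \frac{1}{5} + \frac{1}{125}\right) = \left(-2333\right) \left(- \frac{1124}{125}\right) = \frac{2622292}{125}$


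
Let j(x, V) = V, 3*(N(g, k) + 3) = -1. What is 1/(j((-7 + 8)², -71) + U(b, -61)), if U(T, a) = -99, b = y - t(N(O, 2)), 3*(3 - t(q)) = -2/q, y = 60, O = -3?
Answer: -1/170 ≈ -0.0058824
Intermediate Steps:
N(g, k) = -10/3 (N(g, k) = -3 + (⅓)*(-1) = -3 - ⅓ = -10/3)
t(q) = 3 + 2/(3*q) (t(q) = 3 - (-2)/(3*q) = 3 + 2/(3*q))
b = 286/5 (b = 60 - (3 + 2/(3*(-10/3))) = 60 - (3 + (⅔)*(-3/10)) = 60 - (3 - ⅕) = 60 - 1*14/5 = 60 - 14/5 = 286/5 ≈ 57.200)
1/(j((-7 + 8)², -71) + U(b, -61)) = 1/(-71 - 99) = 1/(-170) = -1/170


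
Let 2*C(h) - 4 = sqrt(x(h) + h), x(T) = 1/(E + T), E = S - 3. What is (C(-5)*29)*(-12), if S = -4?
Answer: -696 - 29*I*sqrt(183) ≈ -696.0 - 392.3*I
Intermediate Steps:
E = -7 (E = -4 - 3 = -7)
x(T) = 1/(-7 + T)
C(h) = 2 + sqrt(h + 1/(-7 + h))/2 (C(h) = 2 + sqrt(1/(-7 + h) + h)/2 = 2 + sqrt(h + 1/(-7 + h))/2)
(C(-5)*29)*(-12) = ((2 + sqrt((1 - 5*(-7 - 5))/(-7 - 5))/2)*29)*(-12) = ((2 + sqrt((1 - 5*(-12))/(-12))/2)*29)*(-12) = ((2 + sqrt(-(1 + 60)/12)/2)*29)*(-12) = ((2 + sqrt(-1/12*61)/2)*29)*(-12) = ((2 + sqrt(-61/12)/2)*29)*(-12) = ((2 + (I*sqrt(183)/6)/2)*29)*(-12) = ((2 + I*sqrt(183)/12)*29)*(-12) = (58 + 29*I*sqrt(183)/12)*(-12) = -696 - 29*I*sqrt(183)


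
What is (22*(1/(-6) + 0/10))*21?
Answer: -77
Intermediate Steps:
(22*(1/(-6) + 0/10))*21 = (22*(1*(-1/6) + 0*(1/10)))*21 = (22*(-1/6 + 0))*21 = (22*(-1/6))*21 = -11/3*21 = -77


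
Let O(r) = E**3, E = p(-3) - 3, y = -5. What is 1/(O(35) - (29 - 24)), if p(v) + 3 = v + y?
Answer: -1/2749 ≈ -0.00036377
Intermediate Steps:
p(v) = -8 + v (p(v) = -3 + (v - 5) = -3 + (-5 + v) = -8 + v)
E = -14 (E = (-8 - 3) - 3 = -11 - 3 = -14)
O(r) = -2744 (O(r) = (-14)**3 = -2744)
1/(O(35) - (29 - 24)) = 1/(-2744 - (29 - 24)) = 1/(-2744 - 1*5) = 1/(-2744 - 5) = 1/(-2749) = -1/2749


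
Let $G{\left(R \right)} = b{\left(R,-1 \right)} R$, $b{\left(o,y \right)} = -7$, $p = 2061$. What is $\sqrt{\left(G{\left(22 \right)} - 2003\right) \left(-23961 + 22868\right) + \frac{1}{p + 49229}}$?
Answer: $\frac{\sqrt{6202056312875390}}{51290} \approx 1535.4$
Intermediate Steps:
$G{\left(R \right)} = - 7 R$
$\sqrt{\left(G{\left(22 \right)} - 2003\right) \left(-23961 + 22868\right) + \frac{1}{p + 49229}} = \sqrt{\left(\left(-7\right) 22 - 2003\right) \left(-23961 + 22868\right) + \frac{1}{2061 + 49229}} = \sqrt{\left(-154 - 2003\right) \left(-1093\right) + \frac{1}{51290}} = \sqrt{\left(-2157\right) \left(-1093\right) + \frac{1}{51290}} = \sqrt{2357601 + \frac{1}{51290}} = \sqrt{\frac{120921355291}{51290}} = \frac{\sqrt{6202056312875390}}{51290}$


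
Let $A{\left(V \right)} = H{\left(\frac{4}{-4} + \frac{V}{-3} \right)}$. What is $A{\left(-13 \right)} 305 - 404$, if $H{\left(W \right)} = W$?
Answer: $\frac{1838}{3} \approx 612.67$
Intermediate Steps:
$A{\left(V \right)} = -1 - \frac{V}{3}$ ($A{\left(V \right)} = \frac{4}{-4} + \frac{V}{-3} = 4 \left(- \frac{1}{4}\right) + V \left(- \frac{1}{3}\right) = -1 - \frac{V}{3}$)
$A{\left(-13 \right)} 305 - 404 = \left(-1 - - \frac{13}{3}\right) 305 - 404 = \left(-1 + \frac{13}{3}\right) 305 - 404 = \frac{10}{3} \cdot 305 - 404 = \frac{3050}{3} - 404 = \frac{1838}{3}$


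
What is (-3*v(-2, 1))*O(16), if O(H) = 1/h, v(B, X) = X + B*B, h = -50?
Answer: 3/10 ≈ 0.30000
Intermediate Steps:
v(B, X) = X + B**2
O(H) = -1/50 (O(H) = 1/(-50) = -1/50)
(-3*v(-2, 1))*O(16) = -3*(1 + (-2)**2)*(-1/50) = -3*(1 + 4)*(-1/50) = -3*5*(-1/50) = -15*(-1/50) = 3/10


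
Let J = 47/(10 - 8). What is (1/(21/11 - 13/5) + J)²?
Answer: 175561/361 ≈ 486.32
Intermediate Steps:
J = 47/2 ≈ 23.500
(1/(21/11 - 13/5) + J)² = (1/(21/11 - 13/5) + 47/2)² = (1/(-38/55) + 47/2)² = (-55/38 + 47/2)² = (419/19)² = 175561/361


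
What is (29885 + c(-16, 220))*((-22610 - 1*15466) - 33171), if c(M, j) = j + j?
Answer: -2160565275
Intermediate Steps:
c(M, j) = 2*j
(29885 + c(-16, 220))*((-22610 - 1*15466) - 33171) = (29885 + 2*220)*((-22610 - 1*15466) - 33171) = (29885 + 440)*((-22610 - 15466) - 33171) = 30325*(-38076 - 33171) = 30325*(-71247) = -2160565275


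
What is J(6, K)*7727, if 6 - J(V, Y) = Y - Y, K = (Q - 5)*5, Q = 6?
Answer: 46362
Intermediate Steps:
K = 5 (K = (6 - 5)*5 = 1*5 = 5)
J(V, Y) = 6 (J(V, Y) = 6 - (Y - Y) = 6 - 1*0 = 6 + 0 = 6)
J(6, K)*7727 = 6*7727 = 46362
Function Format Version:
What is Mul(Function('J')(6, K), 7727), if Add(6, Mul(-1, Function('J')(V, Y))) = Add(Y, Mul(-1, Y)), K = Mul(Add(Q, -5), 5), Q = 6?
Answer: 46362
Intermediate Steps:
K = 5 (K = Mul(Add(6, -5), 5) = Mul(1, 5) = 5)
Function('J')(V, Y) = 6 (Function('J')(V, Y) = Add(6, Mul(-1, Add(Y, Mul(-1, Y)))) = Add(6, Mul(-1, 0)) = Add(6, 0) = 6)
Mul(Function('J')(6, K), 7727) = Mul(6, 7727) = 46362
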